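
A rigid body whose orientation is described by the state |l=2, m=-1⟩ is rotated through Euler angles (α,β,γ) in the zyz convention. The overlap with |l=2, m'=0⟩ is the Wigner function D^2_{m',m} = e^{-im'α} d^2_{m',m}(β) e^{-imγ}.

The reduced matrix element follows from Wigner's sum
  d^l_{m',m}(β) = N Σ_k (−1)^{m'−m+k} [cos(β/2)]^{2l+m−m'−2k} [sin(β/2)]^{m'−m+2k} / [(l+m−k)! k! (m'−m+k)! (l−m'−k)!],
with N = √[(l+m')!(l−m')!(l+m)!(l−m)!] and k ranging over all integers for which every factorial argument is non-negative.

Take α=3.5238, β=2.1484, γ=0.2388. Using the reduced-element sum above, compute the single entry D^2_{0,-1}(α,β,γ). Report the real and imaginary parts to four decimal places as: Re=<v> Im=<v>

Re=0.5443 Im=0.1325

First d^2_{0,-1}(β=2.1484), then the phase factors e^{-i(0)α} and e^{-i(-1)γ}:
Half-angle: c=0.476436, s=0.879209. N=√(2·2·1·6)=4.898979
The bounds max(0,m−m')=0 and min(l+m,l−m')=1 give 2 terms
  k=0: (−1)^1·4.8990/(2)·0.4764^3·0.8792^1 = -0.232906
  k=1: (−1)^2·4.8990/(2)·0.4764^1·0.8792^3 = +0.793153
d^2_{0,-1}(2.1484) = -0.232906 +0.793153 = +0.560246
Phases: e^{-i·(0)·3.5238}=+1.000000+0.000000i, e^{-i·(-1)·0.2388}=+0.971623+0.236537i ⇒ D=+0.544348+0.132519i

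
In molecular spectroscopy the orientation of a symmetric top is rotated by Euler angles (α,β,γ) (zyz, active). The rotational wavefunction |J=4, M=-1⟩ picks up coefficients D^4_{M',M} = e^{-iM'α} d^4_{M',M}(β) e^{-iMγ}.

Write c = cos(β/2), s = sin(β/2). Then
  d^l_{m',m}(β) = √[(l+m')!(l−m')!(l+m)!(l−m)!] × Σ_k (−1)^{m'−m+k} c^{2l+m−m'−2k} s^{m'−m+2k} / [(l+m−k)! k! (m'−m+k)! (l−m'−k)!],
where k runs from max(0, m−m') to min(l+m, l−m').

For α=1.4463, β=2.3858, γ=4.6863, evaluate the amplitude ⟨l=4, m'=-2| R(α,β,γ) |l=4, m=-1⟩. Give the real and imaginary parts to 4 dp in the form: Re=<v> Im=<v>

Re=0.1032 Im=0.3656

First d^4_{-2,-1}(β=2.3858), then the phase factors e^{-i(-2)α} and e^{-i(-1)γ}:
c=cos(2.3858/2)=0.368966, s=sin(2.3858/2)=0.929443; N=√[2·720·6·120]=1018.233765
k∈{1,2,3} keeps every argument non-negative
  k=1: (−1)^0·1018.2338/(240)·0.3690^7·0.9294^1 = +0.003671
  k=2: (−1)^1·1018.2338/(48)·0.3690^5·0.9294^3 = -0.116468
  k=3: (−1)^2·1018.2338/(72)·0.3690^3·0.9294^5 = +0.492706
d^4_{-2,-1}(2.3858) = +0.003671 -0.116468 +0.492706 = +0.379909
Phases: e^{-i·(-2)·1.4463}=-0.969161+0.246428i, e^{-i·(-1)·4.6863}=-0.026086-0.999660i ⇒ D=+0.103193+0.365625i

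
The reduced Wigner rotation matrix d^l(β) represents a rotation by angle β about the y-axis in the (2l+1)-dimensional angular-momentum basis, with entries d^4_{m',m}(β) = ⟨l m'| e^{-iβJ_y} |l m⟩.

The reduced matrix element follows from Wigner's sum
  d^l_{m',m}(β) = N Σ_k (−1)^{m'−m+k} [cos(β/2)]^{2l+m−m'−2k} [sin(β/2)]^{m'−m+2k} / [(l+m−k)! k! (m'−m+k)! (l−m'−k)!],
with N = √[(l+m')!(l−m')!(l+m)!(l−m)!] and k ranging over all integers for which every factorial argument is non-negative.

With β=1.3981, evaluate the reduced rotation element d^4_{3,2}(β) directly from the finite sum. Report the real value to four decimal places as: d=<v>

d^4_{3,2}(β=1.3981) via Wigner's sum:
With c≡cos(β/2)=0.765454 and s≡sin(β/2)=0.643491, N=[5040·1·720·2]^{1/2}=2693.993318
k: max(0,(2)−(3))=0 … min(4+(2),4−(3))=1
  k=0: (−1)^1·2693.9933/(720)·0.7655^7·0.6435^1 = -0.370714
  k=1: (−1)^2·2693.9933/(240)·0.7655^5·0.6435^3 = +0.785972
d^4_{3,2}(1.3981) = -0.370714 +0.785972 = +0.415258

d=0.4153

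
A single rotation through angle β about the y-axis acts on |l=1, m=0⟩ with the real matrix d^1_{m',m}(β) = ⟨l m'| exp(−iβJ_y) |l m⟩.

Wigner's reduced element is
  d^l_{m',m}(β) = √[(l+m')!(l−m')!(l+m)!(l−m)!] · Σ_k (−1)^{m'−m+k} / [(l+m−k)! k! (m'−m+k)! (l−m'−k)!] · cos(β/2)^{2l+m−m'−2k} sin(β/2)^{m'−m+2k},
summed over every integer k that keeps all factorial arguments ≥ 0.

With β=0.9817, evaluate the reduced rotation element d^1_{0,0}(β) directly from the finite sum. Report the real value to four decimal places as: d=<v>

d^1_{0,0}(β=0.9817) via Wigner's sum:
Half-angle: c=0.881933, s=0.471376. N=√(1·1·1·1)=1.000000
The bounds max(0,m−m')=0 and min(l+m,l−m')=1 give 2 terms
  k=0: (−1)^0·1.0000/(1)·0.8819^2·0.4714^0 = +0.777805
  k=1: (−1)^1·1.0000/(1)·0.8819^0·0.4714^2 = -0.222195
d^1_{0,0}(0.9817) = +0.777805 -0.222195 = +0.555610

d=0.5556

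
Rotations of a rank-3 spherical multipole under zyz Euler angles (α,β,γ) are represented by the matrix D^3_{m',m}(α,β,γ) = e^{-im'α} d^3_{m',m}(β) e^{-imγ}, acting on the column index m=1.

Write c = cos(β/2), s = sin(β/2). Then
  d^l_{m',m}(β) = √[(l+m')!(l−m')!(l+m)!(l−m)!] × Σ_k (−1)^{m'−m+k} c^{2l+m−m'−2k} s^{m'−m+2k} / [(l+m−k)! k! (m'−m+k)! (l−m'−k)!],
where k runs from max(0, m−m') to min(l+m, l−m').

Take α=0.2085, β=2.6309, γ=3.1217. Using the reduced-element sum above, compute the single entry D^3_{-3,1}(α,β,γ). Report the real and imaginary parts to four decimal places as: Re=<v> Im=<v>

Re=-0.1730 Im=-0.1303

Split into d^3_{-3,1}(β=2.6309) × two z-phases.
c=cos(2.6309/2)=0.252581, s=sin(2.6309/2)=0.967576; N=√[1·720·24·2]=185.903201
k: max(0,(1)−(-3))=4 … min(3+(1),3−(-3))=4
  k=4: (−1)^0·185.9032/(48)·0.2526^2·0.9676^4 = +0.216564
d^3_{-3,1}(2.6309) = +0.216564
D = (+0.810670+0.585503i)·(+0.216564)·(-0.999802-0.019891i) = -0.173005-0.130266i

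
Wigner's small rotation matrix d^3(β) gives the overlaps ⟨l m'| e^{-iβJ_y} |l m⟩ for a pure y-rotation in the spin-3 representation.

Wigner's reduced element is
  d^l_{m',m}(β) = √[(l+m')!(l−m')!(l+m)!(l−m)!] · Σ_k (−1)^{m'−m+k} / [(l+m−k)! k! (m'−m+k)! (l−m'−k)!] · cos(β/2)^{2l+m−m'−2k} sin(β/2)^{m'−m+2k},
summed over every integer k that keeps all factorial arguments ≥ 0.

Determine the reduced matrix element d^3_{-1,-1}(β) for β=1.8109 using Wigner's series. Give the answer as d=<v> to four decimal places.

d^3_{-1,-1}(β=1.8109) via Wigner's sum:
c=cos(1.8109/2)=0.617332, s=sin(1.8109/2)=0.786703; N=√[2·24·2·24]=48.000000
k∈{0,1,2} keeps every argument non-negative
  k=0: (−1)^0·48.0000/(48)·0.6173^6·0.7867^0 = +0.055349
  k=1: (−1)^1·48.0000/(6)·0.6173^4·0.7867^2 = -0.719094
  k=2: (−1)^2·48.0000/(8)·0.6173^2·0.7867^4 = +0.875854
d^3_{-1,-1}(1.8109) = +0.055349 -0.719094 +0.875854 = +0.212109

d=0.2121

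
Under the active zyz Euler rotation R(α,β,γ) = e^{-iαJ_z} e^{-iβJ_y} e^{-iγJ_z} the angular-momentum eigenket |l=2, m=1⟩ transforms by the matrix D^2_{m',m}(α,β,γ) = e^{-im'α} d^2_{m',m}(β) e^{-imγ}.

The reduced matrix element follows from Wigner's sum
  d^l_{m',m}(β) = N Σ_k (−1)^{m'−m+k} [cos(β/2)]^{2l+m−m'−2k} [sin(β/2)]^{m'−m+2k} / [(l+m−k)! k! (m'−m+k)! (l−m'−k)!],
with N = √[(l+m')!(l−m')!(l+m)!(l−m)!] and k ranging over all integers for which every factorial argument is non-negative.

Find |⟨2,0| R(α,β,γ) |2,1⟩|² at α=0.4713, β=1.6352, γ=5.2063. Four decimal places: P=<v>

Split into d^2_{0,1}(β=1.6352) × two z-phases.
With c≡cos(β/2)=0.683974 and s≡sin(β/2)=0.729506, N=[2·2·6·1]^{1/2}=4.898979
The bounds max(0,m−m')=1 and min(l+m,l−m')=2 give 2 terms
  k=1: (−1)^0·4.8990/(2)·0.6840^3·0.7295^1 = +0.571773
  k=2: (−1)^1·4.8990/(2)·0.6840^1·0.7295^3 = -0.650433
d^2_{0,1}(1.6352) = +0.571773 -0.650433 = -0.078660
|D^2_{0,1}|² = |d^2_{0,1}(β)|² = (-0.078660)² = 0.006187 (the z-rotation phases have unit modulus)

P=0.0062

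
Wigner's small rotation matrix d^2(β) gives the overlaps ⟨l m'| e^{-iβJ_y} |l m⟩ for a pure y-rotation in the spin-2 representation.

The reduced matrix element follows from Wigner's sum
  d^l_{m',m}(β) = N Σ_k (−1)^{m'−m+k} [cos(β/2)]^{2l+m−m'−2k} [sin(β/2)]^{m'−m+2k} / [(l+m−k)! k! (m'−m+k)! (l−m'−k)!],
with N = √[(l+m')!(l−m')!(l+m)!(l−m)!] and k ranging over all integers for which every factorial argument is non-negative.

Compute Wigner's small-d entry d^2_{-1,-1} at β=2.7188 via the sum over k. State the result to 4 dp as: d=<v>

d=-0.1243

d^2_{-1,-1}(β=2.7188) via Wigner's sum:
Half-angle: c=0.209825, s=0.977739. N=√(1·6·1·6)=6.000000
k: max(0,(-1)−(-1))=0 … min(2+(-1),2−(-1))=1
  k=0: (−1)^0·6.0000/(6)·0.2098^4·0.9777^0 = +0.001938
  k=1: (−1)^1·6.0000/(2)·0.2098^2·0.9777^2 = -0.126265
d^2_{-1,-1}(2.7188) = +0.001938 -0.126265 = -0.124327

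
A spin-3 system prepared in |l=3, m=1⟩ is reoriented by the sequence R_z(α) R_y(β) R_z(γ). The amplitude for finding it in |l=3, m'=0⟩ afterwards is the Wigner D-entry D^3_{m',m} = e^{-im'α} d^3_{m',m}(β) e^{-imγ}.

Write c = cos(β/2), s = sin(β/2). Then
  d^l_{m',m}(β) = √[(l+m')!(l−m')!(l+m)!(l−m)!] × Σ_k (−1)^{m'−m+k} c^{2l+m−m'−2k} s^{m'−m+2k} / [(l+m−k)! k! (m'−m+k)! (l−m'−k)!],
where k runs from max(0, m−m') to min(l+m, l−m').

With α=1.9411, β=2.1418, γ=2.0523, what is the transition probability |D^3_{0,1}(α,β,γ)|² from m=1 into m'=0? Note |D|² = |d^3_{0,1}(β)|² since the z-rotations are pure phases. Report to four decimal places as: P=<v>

P=0.0282

Split into d^3_{0,1}(β=2.1418) × two z-phases.
Half-angle: c=0.479335, s=0.877632. N=√(6·6·24·2)=41.569219
The bounds max(0,m−m')=1 and min(l+m,l−m')=3 give 3 terms
  k=1: (−1)^0·41.5692/(12)·0.4793^5·0.8776^1 = +0.076930
  k=2: (−1)^1·41.5692/(4)·0.4793^3·0.8776^3 = -0.773688
  k=3: (−1)^2·41.5692/(12)·0.4793^1·0.8776^5 = +0.864554
d^3_{0,1}(2.1418) = +0.076930 -0.773688 +0.864554 = +0.167797
|D^3_{0,1}|² = |d^3_{0,1}(β)|² = (+0.167797)² = 0.028156 (the z-rotation phases have unit modulus)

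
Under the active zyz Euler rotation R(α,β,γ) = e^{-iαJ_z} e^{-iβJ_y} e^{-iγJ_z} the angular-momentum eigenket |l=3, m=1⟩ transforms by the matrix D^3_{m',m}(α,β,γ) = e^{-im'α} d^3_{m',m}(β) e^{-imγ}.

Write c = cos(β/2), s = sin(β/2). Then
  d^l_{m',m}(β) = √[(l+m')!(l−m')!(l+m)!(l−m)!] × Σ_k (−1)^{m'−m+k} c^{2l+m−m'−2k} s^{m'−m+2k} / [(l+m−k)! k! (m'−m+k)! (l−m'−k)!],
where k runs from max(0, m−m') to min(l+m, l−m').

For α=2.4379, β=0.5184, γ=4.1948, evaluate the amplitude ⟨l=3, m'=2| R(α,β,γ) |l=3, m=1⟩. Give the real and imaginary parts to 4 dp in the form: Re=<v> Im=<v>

First d^3_{2,1}(β=0.5184), then the phase factors e^{-i(2)α} and e^{-i(1)γ}:
Half-angle: c=0.966595, s=0.256307. N=√(120·1·24·2)=75.894664
Admissible k: 0..1 (factorial args all ≥0)
  k=0: (−1)^1·75.8947/(24)·0.9666^5·0.2563^1 = -0.683887
  k=1: (−1)^2·75.8947/(12)·0.9666^3·0.2563^3 = +0.096172
d^3_{2,1}(0.5184) = -0.683887 +0.096172 = -0.587716
Phases: e^{-i·(2)·2.4379}=+0.162685+0.986678i, e^{-i·(1)·4.1948}=-0.494786+0.869015i ⇒ D=+0.551237+0.203831i

Re=0.5512 Im=0.2038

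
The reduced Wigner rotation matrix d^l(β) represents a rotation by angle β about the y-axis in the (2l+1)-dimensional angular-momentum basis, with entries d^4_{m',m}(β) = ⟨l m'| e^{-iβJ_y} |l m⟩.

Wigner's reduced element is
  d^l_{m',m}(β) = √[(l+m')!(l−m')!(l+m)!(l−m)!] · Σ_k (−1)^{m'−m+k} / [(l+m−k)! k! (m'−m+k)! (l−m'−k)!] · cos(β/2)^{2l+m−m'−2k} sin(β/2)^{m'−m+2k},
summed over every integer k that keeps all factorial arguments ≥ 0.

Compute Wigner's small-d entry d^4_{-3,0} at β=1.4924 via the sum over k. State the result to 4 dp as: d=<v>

d=0.1148

d^4_{-3,0}(β=1.4924) via Wigner's sum:
Half-angle: c=0.734274, s=0.678853. N=√(1·5040·24·24)=1703.830978
The bounds max(0,m−m')=3 and min(l+m,l−m')=4 give 2 terms
  k=3: (−1)^0·1703.8310/(144)·0.7343^5·0.6789^3 = +0.790100
  k=4: (−1)^1·1703.8310/(144)·0.7343^3·0.6789^5 = -0.675333
d^4_{-3,0}(1.4924) = +0.790100 -0.675333 = +0.114767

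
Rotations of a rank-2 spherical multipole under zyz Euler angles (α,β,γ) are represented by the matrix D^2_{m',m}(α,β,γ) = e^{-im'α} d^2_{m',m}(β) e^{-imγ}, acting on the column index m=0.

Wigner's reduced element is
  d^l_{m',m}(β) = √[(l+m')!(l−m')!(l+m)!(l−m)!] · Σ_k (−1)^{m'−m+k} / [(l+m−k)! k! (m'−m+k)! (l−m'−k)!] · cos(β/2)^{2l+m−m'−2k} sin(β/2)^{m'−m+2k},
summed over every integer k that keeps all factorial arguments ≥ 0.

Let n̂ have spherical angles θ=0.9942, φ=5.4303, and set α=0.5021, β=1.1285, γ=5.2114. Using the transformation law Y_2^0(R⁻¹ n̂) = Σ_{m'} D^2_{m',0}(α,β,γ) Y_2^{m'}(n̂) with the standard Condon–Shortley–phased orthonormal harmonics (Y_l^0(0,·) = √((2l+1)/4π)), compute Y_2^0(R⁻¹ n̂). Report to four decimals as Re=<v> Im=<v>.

Need the full column D^2_{m',0} for m'=−2..2 at α=0.5021, β=1.1285, γ=5.2114.
cos(β/2)=0.844990, sin(β/2)=0.534782
d^2_{-2,0}: single k=2 term ⇒ +0.500187;  D = +0.268482+0.422024i
d^2_{-1,0}: k∈[1..2] ⇒ +0.790328 -0.316561 = +0.473766;  D = +0.415291+0.228008i
d^2_{0,0}: k∈[0..2] ⇒ +0.509807 -0.816802 +0.081791 = -0.225204;  D = -0.225204+0.000000i
d^2_{1,0}: k∈[0..1] ⇒ -0.790328 +0.316561 = -0.473766;  D = -0.415291+0.228008i
d^2_{2,0}: single k=0 term ⇒ +0.500187;  D = +0.268482-0.422024i
Y_2^{m'}(θ=0.9942,φ=5.4303) and Σ D·Y over m':
  (+0.2685+0.4220i)·(-0.0365+0.2690i)  (+0.4153+0.2280i)·(+0.2323+0.2659i)  (-0.2252+0.0000i)·(-0.0342+0.0000i)  (-0.4153+0.2280i)·(-0.2323+0.2659i)  (+0.2685-0.4220i)·(-0.0365-0.2690i)
Y_2^0(R⁻¹ n̂) = -0.167326+0.000000i

Re=-0.1673 Im=0.0000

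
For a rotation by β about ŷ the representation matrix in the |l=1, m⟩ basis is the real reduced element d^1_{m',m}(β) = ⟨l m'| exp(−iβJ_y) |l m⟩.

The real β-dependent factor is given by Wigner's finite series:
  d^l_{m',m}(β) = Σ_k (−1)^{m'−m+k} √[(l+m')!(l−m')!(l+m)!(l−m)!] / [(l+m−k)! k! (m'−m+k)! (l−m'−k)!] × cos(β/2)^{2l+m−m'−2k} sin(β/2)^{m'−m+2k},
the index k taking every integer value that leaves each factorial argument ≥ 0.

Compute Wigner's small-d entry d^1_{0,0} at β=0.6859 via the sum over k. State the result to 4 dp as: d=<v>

d^1_{0,0}(β=0.6859) via Wigner's sum:
c=cos(0.6859/2)=0.941767, s=sin(0.6859/2)=0.336267; N=√[1·1·1·1]=1.000000
The bounds max(0,m−m')=0 and min(l+m,l−m')=1 give 2 terms
  k=0: (−1)^0·1.0000/(1)·0.9418^2·0.3363^0 = +0.886925
  k=1: (−1)^1·1.0000/(1)·0.9418^0·0.3363^2 = -0.113075
d^1_{0,0}(0.6859) = +0.886925 -0.113075 = +0.773849

d=0.7738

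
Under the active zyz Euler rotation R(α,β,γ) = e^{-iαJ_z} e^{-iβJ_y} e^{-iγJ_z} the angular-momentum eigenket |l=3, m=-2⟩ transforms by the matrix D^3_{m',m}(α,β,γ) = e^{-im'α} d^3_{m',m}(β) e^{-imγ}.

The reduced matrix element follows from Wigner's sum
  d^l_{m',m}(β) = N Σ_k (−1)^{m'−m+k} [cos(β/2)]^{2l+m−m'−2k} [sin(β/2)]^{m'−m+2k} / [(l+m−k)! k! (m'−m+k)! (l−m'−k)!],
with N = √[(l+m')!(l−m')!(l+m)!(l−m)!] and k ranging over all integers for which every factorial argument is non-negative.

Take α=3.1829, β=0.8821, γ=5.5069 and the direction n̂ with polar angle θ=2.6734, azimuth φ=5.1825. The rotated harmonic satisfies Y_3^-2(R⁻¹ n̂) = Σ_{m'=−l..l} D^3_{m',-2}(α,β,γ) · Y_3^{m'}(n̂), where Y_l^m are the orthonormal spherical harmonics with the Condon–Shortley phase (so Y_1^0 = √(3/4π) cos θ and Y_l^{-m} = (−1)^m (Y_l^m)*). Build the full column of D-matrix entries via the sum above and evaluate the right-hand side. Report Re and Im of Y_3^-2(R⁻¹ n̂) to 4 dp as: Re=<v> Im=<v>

Re=0.3382 Im=0.1198

Need the full column D^3_{m',-2} for m'=−3..3 at α=3.1829, β=0.8821, γ=5.5069.
cos(β/2)=0.904304, sin(β/2)=0.426889
d^3_{-3,-2}: single k=1 term ⇒ +0.632358;  D = -0.089586+0.625980i
d^3_{-2,-2}: k∈[0..1] ⇒ +0.546873 -0.609338 = -0.062465;  D = -0.006288+0.062147i
d^3_{-1,-2}: k∈[0..1] ⇒ -0.816370 +0.363847 = -0.452523;  D = +0.026924-0.451722i
d^3_{0,-2}: k∈[0..1] ⇒ +0.667496 -0.148748 = +0.518748;  D = +0.009454-0.518662i
d^3_{1,-2}: k∈[0..1] ⇒ -0.363847 +0.040541 = -0.323306;  D = -0.007462-0.323220i
d^3_{2,-2}: k∈[0..1] ⇒ +0.135787 -0.006052 = +0.129736;  D = -0.008348-0.129467i
d^3_{3,-2}: single k=0 term ⇒ -0.031403;  D = -0.003313-0.031227i
Y_3^{m'}(θ=2.6734,φ=5.1825) and Σ D·Y over m':
  (-0.0896+0.6260i)·(-0.0379-0.0061i)  (-0.0063+0.0621i)·(+0.1095-0.1500i)  (+0.0269-0.4517i)·(+0.1970+0.3877i)  (+0.0095-0.5187i)·(-0.3269+0.0000i)  (-0.0075-0.3232i)·(-0.1970+0.3877i)  (-0.0083-0.1295i)·(+0.1095+0.1500i)  (-0.0033-0.0312i)·(+0.0379-0.0061i)
Y_3^-2(R⁻¹ n̂) = +0.338173+0.119817i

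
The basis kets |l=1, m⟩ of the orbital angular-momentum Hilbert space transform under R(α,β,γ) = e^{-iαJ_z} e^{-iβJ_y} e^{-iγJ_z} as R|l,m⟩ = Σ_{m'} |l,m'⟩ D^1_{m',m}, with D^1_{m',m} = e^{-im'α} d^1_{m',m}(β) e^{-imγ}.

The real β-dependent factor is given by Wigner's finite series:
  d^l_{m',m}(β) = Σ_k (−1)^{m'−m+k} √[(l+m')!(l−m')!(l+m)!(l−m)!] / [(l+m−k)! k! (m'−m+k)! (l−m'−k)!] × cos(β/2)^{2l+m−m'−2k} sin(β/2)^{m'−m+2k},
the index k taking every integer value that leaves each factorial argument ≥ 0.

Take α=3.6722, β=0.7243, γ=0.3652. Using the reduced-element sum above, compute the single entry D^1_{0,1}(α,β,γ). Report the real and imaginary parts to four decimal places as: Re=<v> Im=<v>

First d^1_{0,1}(β=0.7243), then the phase factors e^{-i(0)α} and e^{-i(1)γ}:
Half-angle: c=0.935137, s=0.354286. N=√(1·1·2·1)=1.414214
k: max(0,(1)−(0))=1 … min(1+(1),1−(0))=1
  k=1: (−1)^0·1.4142/(1)·0.9351^1·0.3543^1 = +0.468537
d^1_{0,1}(0.7243) = +0.468537
D = (+1.000000+0.000000i)·(+0.468537)·(+0.934052-0.357136i) = +0.437638-0.167331i

Re=0.4376 Im=-0.1673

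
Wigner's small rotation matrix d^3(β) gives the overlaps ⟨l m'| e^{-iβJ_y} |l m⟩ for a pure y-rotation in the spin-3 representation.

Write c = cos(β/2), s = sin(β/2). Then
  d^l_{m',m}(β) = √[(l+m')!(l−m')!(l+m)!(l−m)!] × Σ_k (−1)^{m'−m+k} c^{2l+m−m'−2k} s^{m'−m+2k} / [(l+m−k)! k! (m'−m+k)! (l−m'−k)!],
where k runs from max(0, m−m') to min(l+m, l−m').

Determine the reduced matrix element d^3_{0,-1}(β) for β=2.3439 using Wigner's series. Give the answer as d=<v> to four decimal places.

d=-0.4458

d^3_{0,-1}(β=2.3439) via Wigner's sum:
With c≡cos(β/2)=0.388355 and s≡sin(β/2)=0.921510, N=[6·6·2·24]^{1/2}=41.569219
k: max(0,(-1)−(0))=0 … min(3+(-1),3−(0))=2
  k=0: (−1)^1·41.5692/(12)·0.3884^5·0.9215^1 = -0.028199
  k=1: (−1)^2·41.5692/(4)·0.3884^3·0.9215^3 = +0.476321
  k=2: (−1)^3·41.5692/(12)·0.3884^1·0.9215^5 = -0.893963
d^3_{0,-1}(2.3439) = -0.028199 +0.476321 -0.893963 = -0.445841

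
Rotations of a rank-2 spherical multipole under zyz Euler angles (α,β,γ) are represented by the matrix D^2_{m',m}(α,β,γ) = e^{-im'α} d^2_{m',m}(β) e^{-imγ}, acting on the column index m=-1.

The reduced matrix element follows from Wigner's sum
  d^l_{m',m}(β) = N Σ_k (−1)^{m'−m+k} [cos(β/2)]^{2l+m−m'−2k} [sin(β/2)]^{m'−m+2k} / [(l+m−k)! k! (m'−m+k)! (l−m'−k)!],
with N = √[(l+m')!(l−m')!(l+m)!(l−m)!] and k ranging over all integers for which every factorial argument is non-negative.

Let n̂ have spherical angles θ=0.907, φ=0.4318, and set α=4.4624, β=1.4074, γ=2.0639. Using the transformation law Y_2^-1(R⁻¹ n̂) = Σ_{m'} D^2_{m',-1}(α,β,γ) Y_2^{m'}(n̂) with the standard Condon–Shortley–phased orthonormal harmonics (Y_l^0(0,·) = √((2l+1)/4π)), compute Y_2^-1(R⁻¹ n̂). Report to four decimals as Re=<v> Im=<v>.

Need the full column D^2_{m',-1} for m'=−2..2 at α=4.4624, β=1.4074, γ=2.0639.
cos(β/2)=0.762453, sin(β/2)=0.647043
d^2_{-2,-1}: single k=1 term ⇒ +0.573592;  D = -0.003943-0.573578i
d^2_{-1,-1}: k∈[0..1] ⇒ +0.337951 -0.730154 = -0.392203;  D = -0.380670-0.094414i
d^2_{0,-1}: k∈[0..1] ⇒ -0.702504 +0.505928 = -0.196576;  D = +0.093052-0.173157i
d^2_{1,-1}: k∈[0..1] ⇒ +0.730154 -0.175280 = +0.554874;  D = -0.408598-0.375410i
d^2_{2,-1}: single k=0 term ⇒ -0.413088;  D = -0.346050+0.225592i
Y_2^{m'}(θ=0.907,φ=0.4318) and Σ D·Y over m':
  (-0.0039-0.5736i)·(+0.1557-0.1822i)  (-0.3807-0.0944i)·(+0.3405-0.1569i)  (+0.0931-0.1732i)·(+0.0438+0.0000i)  (-0.4086-0.3754i)·(-0.3405-0.1569i)  (-0.3460+0.2256i)·(+0.1557+0.1822i)
Y_2^-1(R⁻¹ n̂) = -0.260217+0.095430i

Re=-0.2602 Im=0.0954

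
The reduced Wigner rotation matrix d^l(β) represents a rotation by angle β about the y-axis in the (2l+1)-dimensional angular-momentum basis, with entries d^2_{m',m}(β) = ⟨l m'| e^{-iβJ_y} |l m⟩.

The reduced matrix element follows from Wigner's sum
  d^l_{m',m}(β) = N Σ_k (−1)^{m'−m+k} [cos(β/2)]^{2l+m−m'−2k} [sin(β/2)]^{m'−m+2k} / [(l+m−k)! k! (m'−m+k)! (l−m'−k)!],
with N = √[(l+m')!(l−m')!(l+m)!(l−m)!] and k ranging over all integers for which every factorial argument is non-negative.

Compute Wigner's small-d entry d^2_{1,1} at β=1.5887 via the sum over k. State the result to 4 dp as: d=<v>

d^2_{1,1}(β=1.5887) via Wigner's sum:
Half-angle: c=0.700749, s=0.713408. N=√(6·1·6·1)=6.000000
k∈{0,1} keeps every argument non-negative
  k=0: (−1)^0·6.0000/(6)·0.7007^4·0.7134^0 = +0.241129
  k=1: (−1)^1·6.0000/(2)·0.7007^2·0.7134^2 = -0.749760
d^2_{1,1}(1.5887) = +0.241129 -0.749760 = -0.508631

d=-0.5086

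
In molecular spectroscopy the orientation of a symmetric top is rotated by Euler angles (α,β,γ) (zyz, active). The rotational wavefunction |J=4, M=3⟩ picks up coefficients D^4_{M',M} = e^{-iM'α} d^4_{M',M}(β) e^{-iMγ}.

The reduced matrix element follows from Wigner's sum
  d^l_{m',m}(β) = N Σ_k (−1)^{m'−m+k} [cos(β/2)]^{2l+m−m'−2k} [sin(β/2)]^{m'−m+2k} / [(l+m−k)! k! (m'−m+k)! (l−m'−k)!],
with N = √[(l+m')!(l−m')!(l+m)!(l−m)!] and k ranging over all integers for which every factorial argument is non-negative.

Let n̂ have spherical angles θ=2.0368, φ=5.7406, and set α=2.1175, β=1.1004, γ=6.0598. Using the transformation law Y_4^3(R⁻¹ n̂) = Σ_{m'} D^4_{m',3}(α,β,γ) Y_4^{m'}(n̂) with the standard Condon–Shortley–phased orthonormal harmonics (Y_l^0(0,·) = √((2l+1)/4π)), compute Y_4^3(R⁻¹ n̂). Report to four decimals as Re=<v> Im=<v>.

Re=-0.0676 Im=0.0462

Need the full column D^4_{m',3} for m'=−4..4 at α=2.1175, β=1.1004, γ=6.0598.
cos(β/2)=0.852420, sin(β/2)=0.522858
d^4_{-4,3}: single k=7 term ⇒ +0.025756;  D = -0.024720+0.007232i
d^4_{-3,3}: k∈[6..7] ⇒ +0.103922 -0.005586 = +0.098336;  D = +0.072653+0.066268i
d^4_{-2,3}: k∈[5..6] ⇒ +0.271684 -0.034072 = +0.237611;  D = +0.045520-0.233210i
d^4_{-1,3}: k∈[4..5] ⇒ +0.521997 -0.117836 = +0.404160;  D = -0.379109+0.140079i
d^4_{0,3}: k∈[3..4] ⇒ +0.761172 -0.286380 = +0.474792;  D = +0.372106+0.294897i
d^4_{1,3}: k∈[2..3] ⇒ +0.832452 -0.521997 = +0.310455;  D = +0.038229-0.308092i
d^4_{2,3}: k∈[1..2] ⇒ +0.639768 -0.722111 = -0.082342;  D = +0.075076-0.033820i
d^4_{3,3}: k∈[0..1] ⇒ +0.278759 -0.734153 = -0.455394;  D = -0.375637-0.257451i
d^4_{4,3}: single k=0 term ⇒ -0.483620;  D = -0.026169+0.482911i
Y_4^{m'}(θ=2.0368,φ=5.7406) and Σ D·Y over m':
  (-0.0247+0.0072i)·(-0.1591+0.2327i)  (+0.0727+0.0663i)·(+0.0228-0.4003i)  (+0.0455-0.2332i)·(+0.0515+0.0976i)  (-0.3791+0.1401i)·(+0.2581+0.1556i)  (+0.3721+0.2949i)·(-0.1724+0.0000i)  (+0.0382-0.3081i)·(-0.2581+0.1556i)  (+0.0751-0.0338i)·(+0.0515-0.0976i)  (-0.3756-0.2575i)·(-0.0228-0.4003i)  (-0.0262+0.4829i)·(-0.1591-0.2327i)
Y_4^3(R⁻¹ n̂) = -0.067566+0.046192i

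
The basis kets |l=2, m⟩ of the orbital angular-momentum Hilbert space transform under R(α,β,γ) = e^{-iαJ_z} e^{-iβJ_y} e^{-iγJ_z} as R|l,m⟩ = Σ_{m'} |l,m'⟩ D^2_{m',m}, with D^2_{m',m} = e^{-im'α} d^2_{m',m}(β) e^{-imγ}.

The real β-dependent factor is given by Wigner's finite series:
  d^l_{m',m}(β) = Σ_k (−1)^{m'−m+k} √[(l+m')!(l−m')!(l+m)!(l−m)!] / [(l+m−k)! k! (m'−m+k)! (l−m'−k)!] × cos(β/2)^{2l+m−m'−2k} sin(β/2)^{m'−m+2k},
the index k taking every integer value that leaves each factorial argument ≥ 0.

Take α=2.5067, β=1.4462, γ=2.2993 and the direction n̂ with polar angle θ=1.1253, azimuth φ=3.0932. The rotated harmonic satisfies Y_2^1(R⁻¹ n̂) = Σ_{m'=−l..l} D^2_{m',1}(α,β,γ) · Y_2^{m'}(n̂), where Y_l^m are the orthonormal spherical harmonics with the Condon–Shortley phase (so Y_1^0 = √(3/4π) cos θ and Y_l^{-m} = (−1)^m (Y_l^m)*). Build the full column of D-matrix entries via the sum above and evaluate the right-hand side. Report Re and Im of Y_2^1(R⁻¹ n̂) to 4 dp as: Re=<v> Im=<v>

Re=-0.3675 Im=0.0513

Need the full column D^2_{m',1} for m'=−2..2 at α=2.5067, β=1.4462, γ=2.2993.
cos(β/2)=0.749758, sin(β/2)=0.661712
d^2_{-2,1}: single k=3 term ⇒ +0.434469;  D = -0.395370+0.180126i
d^2_{-1,1}: k∈[2..3] ⇒ +0.738417 -0.191724 = +0.546693;  D = +0.534977+0.112573i
d^2_{0,1}: k∈[1..2] ⇒ +0.683137 -0.532113 = +0.151024;  D = -0.100545-0.112690i
d^2_{1,1}: k∈[0..1] ⇒ +0.315998 -0.738417 = -0.422419;  D = -0.039485-0.420569i
d^2_{2,1}: single k=0 term ⇒ -0.557779;  D = -0.287387+0.478044i
Y_2^{m'}(θ=1.1253,φ=3.0932) and Σ D·Y over m':
  (-0.3954+0.1801i)·(+0.3131+0.0304i)  (+0.5350+0.1126i)·(-0.3001-0.0145i)  (-0.1005-0.1127i)·(-0.1397+0.0000i)  (-0.0395-0.4206i)·(+0.3001-0.0145i)  (-0.2874+0.4780i)·(+0.3131-0.0304i)
Y_2^1(R⁻¹ n̂) = -0.367499+0.051350i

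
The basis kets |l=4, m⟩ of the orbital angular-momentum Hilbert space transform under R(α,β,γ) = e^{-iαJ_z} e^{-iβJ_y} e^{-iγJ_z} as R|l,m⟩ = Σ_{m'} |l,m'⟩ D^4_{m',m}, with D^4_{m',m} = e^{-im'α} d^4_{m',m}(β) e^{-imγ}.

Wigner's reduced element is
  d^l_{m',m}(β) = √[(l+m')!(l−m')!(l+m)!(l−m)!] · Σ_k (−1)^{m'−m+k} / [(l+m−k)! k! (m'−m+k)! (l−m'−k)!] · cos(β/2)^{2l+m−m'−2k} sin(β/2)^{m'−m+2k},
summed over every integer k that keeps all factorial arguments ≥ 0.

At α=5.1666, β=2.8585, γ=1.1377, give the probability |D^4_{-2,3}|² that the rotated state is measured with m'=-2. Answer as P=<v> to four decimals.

P=0.2135

D^4_{-2,3}(5.1666,2.8585,1.1377) = e^{-i·-2·5.1666}·d^4_{-2,3}(2.8585)·e^{-i·3·1.1377}. Compute d first:
With c≡cos(β/2)=0.141074 and s≡sin(β/2)=0.989999, N=[2·720·5040·1]^{1/2}=2693.993318
Admissible k: 5..6 (factorial args all ≥0)
  k=5: (−1)^0·2693.9933/(240)·0.1411^3·0.9900^5 = +0.029971
  k=6: (−1)^1·2693.9933/(720)·0.1411^1·0.9900^7 = -0.491988
d^4_{-2,3}(2.8585) = +0.029971 -0.491988 = -0.462017
|D^4_{-2,3}|² = |d^4_{-2,3}(β)|² = (-0.462017)² = 0.213460 (the z-rotation phases have unit modulus)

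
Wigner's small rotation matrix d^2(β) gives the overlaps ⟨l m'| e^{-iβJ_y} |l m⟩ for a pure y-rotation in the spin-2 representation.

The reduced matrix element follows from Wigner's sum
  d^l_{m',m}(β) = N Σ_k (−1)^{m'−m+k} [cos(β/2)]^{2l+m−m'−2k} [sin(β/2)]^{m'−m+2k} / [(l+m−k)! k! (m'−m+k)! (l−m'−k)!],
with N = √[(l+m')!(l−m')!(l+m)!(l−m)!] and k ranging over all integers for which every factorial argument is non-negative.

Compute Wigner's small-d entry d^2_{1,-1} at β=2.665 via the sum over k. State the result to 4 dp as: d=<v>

d^2_{1,-1}(β=2.665) via Wigner's sum:
c=cos(2.665/2)=0.236047, s=sin(2.665/2)=0.971742; N=√[6·1·1·6]=6.000000
Admissible k: 0..1 (factorial args all ≥0)
  k=0: (−1)^2·6.0000/(2)·0.2360^2·0.9717^2 = +0.157842
  k=1: (−1)^3·6.0000/(6)·0.2360^0·0.9717^4 = -0.891668
d^2_{1,-1}(2.665) = +0.157842 -0.891668 = -0.733826

d=-0.7338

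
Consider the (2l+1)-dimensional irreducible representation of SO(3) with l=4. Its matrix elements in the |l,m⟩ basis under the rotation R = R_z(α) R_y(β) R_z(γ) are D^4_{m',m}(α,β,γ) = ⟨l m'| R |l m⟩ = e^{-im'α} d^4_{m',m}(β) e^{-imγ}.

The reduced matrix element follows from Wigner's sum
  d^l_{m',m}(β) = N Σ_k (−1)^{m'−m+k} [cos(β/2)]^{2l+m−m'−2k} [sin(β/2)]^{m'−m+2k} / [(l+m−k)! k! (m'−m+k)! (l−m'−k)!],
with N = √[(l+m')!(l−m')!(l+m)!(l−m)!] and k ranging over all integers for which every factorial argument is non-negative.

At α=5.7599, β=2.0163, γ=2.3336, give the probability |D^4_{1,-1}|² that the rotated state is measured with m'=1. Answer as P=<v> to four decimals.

P=0.0495

First d^4_{1,-1}(β=2.0163), then the phase factors e^{-i(1)α} and e^{-i(-1)γ}:
c=cos(2.0163/2)=0.533426, s=sin(2.0163/2)=0.845846; N=√[120·6·6·120]=720.000000
The bounds max(0,m−m')=0 and min(l+m,l−m')=3 give 4 terms
  k=0: (−1)^2·720.0000/(72)·0.5334^6·0.8458^2 = +0.164828
  k=1: (−1)^3·720.0000/(24)·0.5334^4·0.8458^4 = -1.243328
  k=2: (−1)^4·720.0000/(48)·0.5334^2·0.8458^6 = +1.563110
  k=3: (−1)^5·720.0000/(720)·0.5334^0·0.8458^8 = -0.262019
d^4_{1,-1}(2.0163) = +0.164828 -1.243328 +1.563110 -0.262019 = +0.222592
|D^4_{1,-1}|² = |d^4_{1,-1}(β)|² = (+0.222592)² = 0.049547 (the z-rotation phases have unit modulus)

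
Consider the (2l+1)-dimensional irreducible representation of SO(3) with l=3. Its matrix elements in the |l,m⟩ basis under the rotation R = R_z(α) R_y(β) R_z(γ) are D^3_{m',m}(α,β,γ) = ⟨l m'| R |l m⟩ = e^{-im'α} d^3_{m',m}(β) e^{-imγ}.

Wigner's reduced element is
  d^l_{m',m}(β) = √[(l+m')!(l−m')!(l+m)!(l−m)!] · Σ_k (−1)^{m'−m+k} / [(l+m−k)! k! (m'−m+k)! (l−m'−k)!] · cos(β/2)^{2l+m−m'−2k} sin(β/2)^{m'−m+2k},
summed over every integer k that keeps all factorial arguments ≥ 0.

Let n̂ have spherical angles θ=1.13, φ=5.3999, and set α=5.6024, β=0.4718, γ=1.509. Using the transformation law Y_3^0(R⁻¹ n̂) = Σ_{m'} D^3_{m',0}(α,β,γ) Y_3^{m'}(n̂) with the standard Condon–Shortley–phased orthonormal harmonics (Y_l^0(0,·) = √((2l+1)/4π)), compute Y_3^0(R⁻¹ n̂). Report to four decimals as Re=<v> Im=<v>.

Re=0.0184 Im=0.0000

Need the full column D^3_{m',0} for m'=−3..3 at α=5.6024, β=0.4718, γ=1.509.
cos(β/2)=0.972304, sin(β/2)=0.233718
d^3_{-3,0}: single k=3 term ⇒ +0.052481;  D = -0.023841-0.046753i
d^3_{-2,0}: k∈[2..3] ⇒ +0.267396 -0.015450 = +0.251946;  D = +0.052330-0.246451i
d^3_{-1,0}: k∈[1..3] ⇒ +0.703549 -0.121954 +0.002349 = +0.583944;  D = +0.453770-0.367536i
d^3_{0,0}: k∈[0..3] ⇒ +0.844916 -0.439376 +0.025387 -0.000163 = +0.430764;  D = +0.430764+0.000000i
d^3_{1,0}: k∈[0..2] ⇒ -0.703549 +0.121954 -0.002349 = -0.583944;  D = -0.453770-0.367536i
d^3_{2,0}: k∈[0..1] ⇒ +0.267396 -0.015450 = +0.251946;  D = +0.052330+0.246451i
d^3_{3,0}: single k=0 term ⇒ -0.052481;  D = +0.023841-0.046753i
Y_3^{m'}(θ=1.13,φ=5.3999) and Σ D·Y over m':
  (-0.0238-0.0468i)·(-0.2721+0.1457i)  (+0.0523-0.2465i)·(-0.0694+0.3499i)  (+0.4538-0.3675i)·(-0.0167-0.0203i)  (+0.4308+0.0000i)·(-0.3327+0.0000i)  (-0.4538-0.3675i)·(+0.0167-0.0203i)  (+0.0523+0.2465i)·(-0.0694-0.3499i)  (+0.0238-0.0468i)·(+0.2721+0.1457i)
Y_3^0(R⁻¹ n̂) = +0.018419+0.000000i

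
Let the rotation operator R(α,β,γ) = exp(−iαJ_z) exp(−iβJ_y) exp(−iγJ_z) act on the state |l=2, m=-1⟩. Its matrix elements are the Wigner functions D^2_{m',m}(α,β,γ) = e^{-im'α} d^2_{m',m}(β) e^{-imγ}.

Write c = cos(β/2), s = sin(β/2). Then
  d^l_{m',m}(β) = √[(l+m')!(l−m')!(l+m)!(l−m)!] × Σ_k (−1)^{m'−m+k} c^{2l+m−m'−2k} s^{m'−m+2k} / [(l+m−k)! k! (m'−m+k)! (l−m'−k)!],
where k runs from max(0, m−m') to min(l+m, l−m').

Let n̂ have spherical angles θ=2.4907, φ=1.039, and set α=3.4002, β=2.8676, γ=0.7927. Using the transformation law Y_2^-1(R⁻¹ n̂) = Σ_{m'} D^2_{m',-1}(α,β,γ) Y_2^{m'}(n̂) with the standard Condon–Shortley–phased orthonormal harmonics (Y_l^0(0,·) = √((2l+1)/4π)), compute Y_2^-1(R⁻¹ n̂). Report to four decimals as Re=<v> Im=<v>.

Re=0.0694 Im=0.3751

Need the full column D^2_{m',-1} for m'=−2..2 at α=3.4002, β=2.8676, γ=0.7927.
cos(β/2)=0.136568, sin(β/2)=0.990631
d^2_{-2,-1}: single k=1 term ⇒ +0.005047;  D = +0.001302+0.004876i
d^2_{-1,-1}: k∈[0..1] ⇒ +0.000348 -0.054909 = -0.054561;  D = +0.027086+0.047363i
d^2_{0,-1}: k∈[0..1] ⇒ -0.006181 +0.325207 = +0.319027;  D = +0.223933+0.227227i
d^2_{1,-1}: k∈[0..1] ⇒ +0.054909 -0.963046 = -0.908137;  D = +0.781662+0.462296i
d^2_{2,-1}: single k=0 term ⇒ -0.265531;  D = -0.255519-0.072228i
Y_2^{m'}(θ=2.4907,φ=1.039) and Σ D·Y over m':
  (+0.0013+0.0049i)·(-0.0689-0.1240i)  (+0.0271+0.0474i)·(-0.1888+0.3210i)  (+0.2239+0.2272i)·(+0.2834+0.0000i)  (+0.7817+0.4623i)·(+0.1888+0.3210i)  (-0.2555-0.0722i)·(-0.0689+0.1240i)
Y_2^-1(R⁻¹ n̂) = +0.069445+0.375132i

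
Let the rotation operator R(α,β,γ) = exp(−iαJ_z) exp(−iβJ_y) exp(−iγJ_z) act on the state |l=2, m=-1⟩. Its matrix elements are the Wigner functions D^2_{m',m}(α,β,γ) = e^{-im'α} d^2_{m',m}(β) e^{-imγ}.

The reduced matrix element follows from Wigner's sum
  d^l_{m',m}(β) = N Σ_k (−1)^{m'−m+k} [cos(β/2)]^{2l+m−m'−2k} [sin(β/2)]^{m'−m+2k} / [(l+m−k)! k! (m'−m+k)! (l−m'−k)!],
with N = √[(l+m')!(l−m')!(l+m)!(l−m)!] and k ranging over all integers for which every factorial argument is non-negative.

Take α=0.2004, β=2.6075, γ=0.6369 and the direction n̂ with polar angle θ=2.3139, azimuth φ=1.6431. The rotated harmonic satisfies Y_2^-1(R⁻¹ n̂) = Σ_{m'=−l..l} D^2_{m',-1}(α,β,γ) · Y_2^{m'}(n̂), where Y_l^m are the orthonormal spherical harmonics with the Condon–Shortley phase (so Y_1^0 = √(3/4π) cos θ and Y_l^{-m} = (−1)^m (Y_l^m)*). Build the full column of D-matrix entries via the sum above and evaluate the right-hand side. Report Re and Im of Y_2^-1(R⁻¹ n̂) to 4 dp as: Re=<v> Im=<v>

Need the full column D^2_{m',-1} for m'=−2..2 at α=0.2004, β=2.6075, γ=0.6369.
cos(β/2)=0.263884, sin(β/2)=0.964555
d^2_{-2,-1}: single k=1 term ⇒ +0.035448;  D = +0.018015+0.030529i
d^2_{-1,-1}: k∈[0..1] ⇒ +0.004849 -0.194357 = -0.189508;  D = -0.126870-0.140774i
d^2_{0,-1}: k∈[0..1] ⇒ -0.043415 +0.580054 = +0.536639;  D = +0.431427+0.319142i
d^2_{1,-1}: k∈[0..1] ⇒ +0.194357 -0.865580 = -0.671223;  D = -0.608287-0.283773i
d^2_{2,-1}: single k=0 term ⇒ -0.473612;  D = -0.460473-0.110784i
Y_2^{m'}(θ=2.3139,φ=1.6431) and Σ D·Y over m':
  (+0.0180+0.0305i)·(-0.2073+0.0302i)  (-0.1269-0.1408i)·(+0.0278+0.3839i)  (+0.4314+0.3191i)·(+0.1177+0.0000i)  (-0.6083-0.2838i)·(-0.0278+0.3839i)  (-0.4605-0.1108i)·(-0.2073-0.0302i)
Y_2^-1(R⁻¹ n̂) = +0.314596-0.209594i

Re=0.3146 Im=-0.2096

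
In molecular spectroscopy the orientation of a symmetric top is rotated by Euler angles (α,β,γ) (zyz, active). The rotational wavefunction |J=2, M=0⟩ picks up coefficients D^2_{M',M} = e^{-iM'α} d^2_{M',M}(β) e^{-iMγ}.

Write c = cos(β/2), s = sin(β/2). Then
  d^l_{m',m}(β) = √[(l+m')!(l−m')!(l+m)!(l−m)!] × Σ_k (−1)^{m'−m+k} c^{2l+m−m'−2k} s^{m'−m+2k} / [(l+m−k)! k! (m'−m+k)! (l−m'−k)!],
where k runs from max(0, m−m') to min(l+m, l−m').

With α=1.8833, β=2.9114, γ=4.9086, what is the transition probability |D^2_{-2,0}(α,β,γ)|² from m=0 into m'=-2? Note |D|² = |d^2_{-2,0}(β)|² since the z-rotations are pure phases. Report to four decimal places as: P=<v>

D^2_{-2,0}(1.8833,2.9114,4.9086) = e^{-i·-2·1.8833}·d^2_{-2,0}(2.9114)·e^{-i·0·4.9086}. Compute d first:
With c≡cos(β/2)=0.114842 and s≡sin(β/2)=0.993384, N=[1·24·2·2]^{1/2}=9.797959
The bounds max(0,m−m')=2 and min(l+m,l−m')=2 give 1 term
  k=2: (−1)^0·9.7980/(4)·0.1148^2·0.9934^2 = +0.031880
d^2_{-2,0}(2.9114) = +0.031880
|D^2_{-2,0}|² = |d^2_{-2,0}(β)|² = (+0.031880)² = 0.001016 (the z-rotation phases have unit modulus)

P=0.0010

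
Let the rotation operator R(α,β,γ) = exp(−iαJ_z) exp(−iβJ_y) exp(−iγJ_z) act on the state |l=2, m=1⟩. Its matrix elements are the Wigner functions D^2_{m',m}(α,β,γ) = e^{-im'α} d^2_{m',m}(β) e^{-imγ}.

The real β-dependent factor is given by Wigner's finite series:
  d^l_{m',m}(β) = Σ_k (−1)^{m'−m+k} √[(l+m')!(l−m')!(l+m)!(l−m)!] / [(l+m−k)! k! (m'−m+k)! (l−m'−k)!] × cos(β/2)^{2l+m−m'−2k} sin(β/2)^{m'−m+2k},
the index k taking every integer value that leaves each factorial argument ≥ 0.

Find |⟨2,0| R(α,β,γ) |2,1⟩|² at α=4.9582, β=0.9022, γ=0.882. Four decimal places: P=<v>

P=0.3549

First d^2_{0,1}(β=0.9022), then the phase factors e^{-i(0)α} and e^{-i(1)γ}:
With c≡cos(β/2)=0.899968 and s≡sin(β/2)=0.435956, N=[2·2·6·1]^{1/2}=4.898979
k: max(0,(1)−(0))=1 … min(2+(1),2−(0))=2
  k=1: (−1)^0·4.8990/(2)·0.9000^3·0.4360^1 = +0.778394
  k=2: (−1)^1·4.8990/(2)·0.9000^1·0.4360^3 = -0.182654
d^2_{0,1}(0.9022) = +0.778394 -0.182654 = +0.595739
|D^2_{0,1}|² = |d^2_{0,1}(β)|² = (+0.595739)² = 0.354906 (the z-rotation phases have unit modulus)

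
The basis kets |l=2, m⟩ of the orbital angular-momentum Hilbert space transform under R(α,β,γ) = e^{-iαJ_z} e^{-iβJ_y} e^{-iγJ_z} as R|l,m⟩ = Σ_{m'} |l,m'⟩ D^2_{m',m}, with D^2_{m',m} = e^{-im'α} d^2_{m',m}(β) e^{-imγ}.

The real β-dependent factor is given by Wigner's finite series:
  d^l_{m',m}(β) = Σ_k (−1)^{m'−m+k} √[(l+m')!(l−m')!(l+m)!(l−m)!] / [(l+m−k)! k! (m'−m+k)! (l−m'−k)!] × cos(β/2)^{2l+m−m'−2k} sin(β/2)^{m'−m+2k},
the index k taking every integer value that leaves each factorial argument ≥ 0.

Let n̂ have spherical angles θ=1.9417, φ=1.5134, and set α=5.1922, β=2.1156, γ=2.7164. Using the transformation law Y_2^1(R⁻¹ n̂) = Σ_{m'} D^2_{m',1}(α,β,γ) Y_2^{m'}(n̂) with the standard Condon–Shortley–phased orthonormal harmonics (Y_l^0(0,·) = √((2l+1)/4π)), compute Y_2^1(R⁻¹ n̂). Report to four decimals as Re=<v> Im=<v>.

Re=-0.1780 Im=-0.2816

Need the full column D^2_{m',1} for m'=−2..2 at α=5.1922, β=2.1156, γ=2.7164.
cos(β/2)=0.490790, sin(β/2)=0.871278
d^2_{-2,1}: single k=3 term ⇒ +0.649226;  D = +0.120049+0.638030i
d^2_{-1,1}: k∈[2..3] ⇒ +0.548563 -0.576271 = -0.027708;  D = +0.021791-0.017115i
d^2_{0,1}: k∈[1..2] ⇒ +0.252301 -0.795136 = -0.542835;  D = +0.494500+0.223917i
d^2_{1,1}: k∈[0..1] ⇒ +0.058021 -0.548563 = -0.490542;  D = +0.026779+0.489810i
d^2_{2,1}: single k=0 term ⇒ -0.206003;  D = -0.177278+0.104928i
Y_2^{m'}(θ=1.9417,φ=1.5134) and Σ D·Y over m':
  (+0.1200+0.6380i)·(-0.3333-0.0384i)  (+0.0218-0.0171i)·(-0.0150+0.2605i)  (+0.4945+0.2239i)·(-0.1911+0.0000i)  (+0.0268+0.4898i)·(+0.0150+0.2605i)  (-0.1773+0.1049i)·(-0.3333+0.0384i)
Y_2^1(R⁻¹ n̂) = -0.178013-0.281613i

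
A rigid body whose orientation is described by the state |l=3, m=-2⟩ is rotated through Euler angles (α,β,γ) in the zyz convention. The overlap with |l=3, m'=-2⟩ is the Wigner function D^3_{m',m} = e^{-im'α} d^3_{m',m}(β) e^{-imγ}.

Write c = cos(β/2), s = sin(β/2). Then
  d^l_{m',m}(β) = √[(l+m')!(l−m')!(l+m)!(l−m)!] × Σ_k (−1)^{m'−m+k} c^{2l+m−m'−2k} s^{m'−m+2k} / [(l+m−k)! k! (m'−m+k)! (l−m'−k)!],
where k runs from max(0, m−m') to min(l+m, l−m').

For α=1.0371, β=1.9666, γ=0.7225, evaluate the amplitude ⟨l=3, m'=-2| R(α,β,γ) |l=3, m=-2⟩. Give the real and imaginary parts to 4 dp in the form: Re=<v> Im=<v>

First d^3_{-2,-2}(β=1.9666), then the phase factors e^{-i(-2)α} and e^{-i(-2)γ}:
c=cos(1.9666/2)=0.554279, s=sin(1.9666/2)=0.832331; N=√[1·120·1·120]=120.000000
The bounds max(0,m−m')=0 and min(l+m,l−m')=1 give 2 terms
  k=0: (−1)^0·120.0000/(120)·0.5543^6·0.8323^0 = +0.028998
  k=1: (−1)^1·120.0000/(24)·0.5543^4·0.8323^2 = -0.326946
d^3_{-2,-2}(1.9666) = +0.028998 -0.326946 = -0.297947
Phases: e^{-i·(-2)·1.0371}=-0.482410+0.875946i, e^{-i·(-2)·0.7225}=+0.125465+0.992098i ⇒ D=+0.276957+0.109852i

Re=0.2770 Im=0.1099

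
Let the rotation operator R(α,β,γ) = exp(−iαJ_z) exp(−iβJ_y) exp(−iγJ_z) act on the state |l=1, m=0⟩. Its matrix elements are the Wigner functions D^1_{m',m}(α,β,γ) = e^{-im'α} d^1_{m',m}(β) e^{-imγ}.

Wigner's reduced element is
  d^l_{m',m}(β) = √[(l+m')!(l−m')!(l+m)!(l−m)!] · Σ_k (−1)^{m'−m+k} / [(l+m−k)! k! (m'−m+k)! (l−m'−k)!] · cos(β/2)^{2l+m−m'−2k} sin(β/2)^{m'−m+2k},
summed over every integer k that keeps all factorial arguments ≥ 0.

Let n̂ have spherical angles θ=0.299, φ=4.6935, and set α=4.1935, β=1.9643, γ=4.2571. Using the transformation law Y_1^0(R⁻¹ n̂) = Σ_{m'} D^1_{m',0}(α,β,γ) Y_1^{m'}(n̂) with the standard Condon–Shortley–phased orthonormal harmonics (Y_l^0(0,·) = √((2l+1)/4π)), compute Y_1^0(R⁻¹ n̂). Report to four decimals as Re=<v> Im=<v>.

Need the full column D^1_{m',0} for m'=−1..1 at α=4.1935, β=1.9643, γ=4.2571.
cos(β/2)=0.555236, sin(β/2)=0.831693
d^1_{-1,0}: single k=1 term ⇒ +0.653064;  D = -0.323864-0.567101i
d^1_{0,0}: k∈[0..1] ⇒ +0.308287 -0.691713 = -0.383427;  D = -0.383427+0.000000i
d^1_{1,0}: single k=0 term ⇒ -0.653064;  D = +0.323864-0.567101i
Y_1^{m'}(θ=0.299,φ=4.6935) and Σ D·Y over m':
  (-0.3239-0.5671i)·(-0.0019+0.1018i)  (-0.3834+0.0000i)·(+0.4669+0.0000i)  (+0.3239-0.5671i)·(+0.0019+0.1018i)
Y_1^0(R⁻¹ n̂) = -0.062378+0.000000i

Re=-0.0624 Im=0.0000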